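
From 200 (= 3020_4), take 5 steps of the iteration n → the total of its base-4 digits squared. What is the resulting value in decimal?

1

200 = (3,0,2,0)_4 → 13
13 = (3,1)_4 → 10
10 = (2,2)_4 → 8
8 = (2,0)_4 → 4
4 = (1,0)_4 → 1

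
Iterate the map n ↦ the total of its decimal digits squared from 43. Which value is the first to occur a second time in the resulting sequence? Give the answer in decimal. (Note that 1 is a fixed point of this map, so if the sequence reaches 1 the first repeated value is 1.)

89

43 → 25
25 → 29
29 → 85
85 → 89
89 → 145
145 → 42
42 → 20
20 → 4
4 → 16
16 → 37
37 → 58
58 → 89  — 89 already appeared earlier.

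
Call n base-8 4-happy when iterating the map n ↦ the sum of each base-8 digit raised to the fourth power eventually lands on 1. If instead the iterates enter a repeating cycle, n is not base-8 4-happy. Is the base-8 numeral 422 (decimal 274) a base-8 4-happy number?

base-8 4-happy

274 = (4,2,2)_8 → 4⁴ + 2⁴ + 2⁴ = 288
288 = (4,4,0)_8 → 4⁴ + 4⁴ + 0⁴ = 512
512 = (1,0,0,0)_8 → 1⁴ + 0⁴ + 0⁴ + 0⁴ = 1  — reached 1.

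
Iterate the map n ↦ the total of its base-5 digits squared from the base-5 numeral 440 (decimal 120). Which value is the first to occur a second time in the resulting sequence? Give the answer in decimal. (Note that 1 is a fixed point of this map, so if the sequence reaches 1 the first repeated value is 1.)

120 = (4,4,0)_5 → 4² + 4² + 0² = 16 + 16 + 0 = 32
32 = (1,1,2)_5 → 1² + 1² + 2² = 1 + 1 + 4 = 6
6 = (1,1)_5 → 1² + 1² = 1 + 1 = 2
2 = (2)_5 → 2² = 4
4 = (4)_5 → 4² = 16
16 = (3,1)_5 → 3² + 1² = 9 + 1 = 10
10 = (2,0)_5 → 2² + 0² = 4 + 0 = 4  — 4 already appeared earlier.

4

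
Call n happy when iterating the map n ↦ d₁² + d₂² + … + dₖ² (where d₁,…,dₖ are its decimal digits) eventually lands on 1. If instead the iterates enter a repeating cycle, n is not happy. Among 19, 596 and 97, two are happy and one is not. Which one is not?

596

19: 19 → 82 → 68 → 100 → 1  — reaches 1 (happy)
596: 596 → 142 → 21 → 5 → 25 → 29 → 85 → 89 → 145 → 42 → 20 → 4 → 16 → 37 → 58 → 89  — repeats 89 (not happy)
97: 97 → 130 → 10 → 1  — reaches 1 (happy)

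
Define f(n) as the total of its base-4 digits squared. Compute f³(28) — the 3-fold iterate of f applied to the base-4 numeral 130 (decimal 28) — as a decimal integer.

4

28 = (1,3,0)_4 → 1² + 3² + 0² = 1 + 9 + 0 = 10
10 = (2,2)_4 → 2² + 2² = 4 + 4 = 8
8 = (2,0)_4 → 2² + 0² = 4 + 0 = 4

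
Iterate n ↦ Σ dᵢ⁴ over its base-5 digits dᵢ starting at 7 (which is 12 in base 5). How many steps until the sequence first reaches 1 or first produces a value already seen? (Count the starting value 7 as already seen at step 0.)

7 = (1,2)_5 → 1⁴ + 2⁴ = 17
17 = (3,2)_5 → 3⁴ + 2⁴ = 97
97 = (3,4,2)_5 → 3⁴ + 4⁴ + 2⁴ = 353
353 = (2,4,0,3)_5 → 2⁴ + 4⁴ + 0⁴ + 3⁴ = 353  — 353 repeats.
That took 4 steps.

4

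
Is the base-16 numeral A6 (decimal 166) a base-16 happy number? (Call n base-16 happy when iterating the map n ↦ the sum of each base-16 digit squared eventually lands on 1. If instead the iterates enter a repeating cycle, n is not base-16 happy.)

base-16 happy

166 = (10,6)_16 → 136
136 = (8,8)_16 → 128
128 = (8,0)_16 → 64
64 = (4,0)_16 → 16
16 = (1,0)_16 → 1  — reached 1.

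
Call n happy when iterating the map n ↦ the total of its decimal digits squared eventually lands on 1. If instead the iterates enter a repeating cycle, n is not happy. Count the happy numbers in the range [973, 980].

973: 973 → 139 → 91 → 82 → 68 → 100 → 1  — happy
974: 974 → 146 → 53 → 34 → 25 → 29 → 85 → 89 → 145 → 42 → 20 → 4 → 16 → 37 → 58 → 89  — not happy
975: 975 → 155 → 51 → 26 → 40 → 16 → 37 → 58 → 89 → 145 → 42 → 20 → 4 → 16  — not happy
976: 976 → 166 → 73 → 58 → 89 → 145 → 42 → 20 → 4 → 16 → 37 → 58  — not happy
977: 977 → 179 → 131 → 11 → 2 → 4 → 16 → 37 → 58 → 89 → 145 → 42 → 20 → 4  — not happy
978: 978 → 194 → 98 → 145 → 42 → 20 → 4 → 16 → 37 → 58 → 89 → 145  — not happy
979: 979 → 211 → 6 → 36 → 45 → 41 → 17 → 50 → 25 → 29 → 85 → 89 → 145 → 42 → 20 → 4 → 16 → 37 → 58 → 89  — not happy
980: 980 → 145 → 42 → 20 → 4 → 16 → 37 → 58 → 89 → 145  — not happy
happy: 973

1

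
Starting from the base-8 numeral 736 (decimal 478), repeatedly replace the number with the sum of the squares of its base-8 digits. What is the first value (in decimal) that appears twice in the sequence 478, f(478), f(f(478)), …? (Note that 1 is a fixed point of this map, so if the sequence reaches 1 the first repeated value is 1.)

478 = (7,3,6)_8 → 7² + 3² + 6² = 94
94 = (1,3,6)_8 → 1² + 3² + 6² = 46
46 = (5,6)_8 → 5² + 6² = 61
61 = (7,5)_8 → 7² + 5² = 74
74 = (1,1,2)_8 → 1² + 1² + 2² = 6
6 = (6)_8 → 6² = 36
36 = (4,4)_8 → 4² + 4² = 32
32 = (4,0)_8 → 4² + 0² = 16
16 = (2,0)_8 → 2² + 0² = 4
4 = (4)_8 → 4² = 16  — 16 already appeared earlier.

16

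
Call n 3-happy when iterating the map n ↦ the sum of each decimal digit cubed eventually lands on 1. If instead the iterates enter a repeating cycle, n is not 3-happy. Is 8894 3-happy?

not 3-happy

8894 → 8³ + 8³ + 9³ + 4³ = 512 + 512 + 729 + 64 = 1817
1817 → 1³ + 8³ + 1³ + 7³ = 1 + 512 + 1 + 343 = 857
857 → 8³ + 5³ + 7³ = 512 + 125 + 343 = 980
980 → 9³ + 8³ + 0³ = 729 + 512 + 0 = 1241
1241 → 1³ + 2³ + 4³ + 1³ = 1 + 8 + 64 + 1 = 74
74 → 7³ + 4³ = 343 + 64 = 407
407 → 4³ + 0³ + 7³ = 64 + 0 + 343 = 407  — 407 already seen; the sequence cycles without reaching 1.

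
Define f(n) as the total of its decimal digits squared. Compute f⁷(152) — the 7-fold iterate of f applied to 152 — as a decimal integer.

58

152 → 1² + 5² + 2² = 1 + 25 + 4 = 30
30 → 3² + 0² = 9 + 0 = 9
9 → 9² = 81
81 → 8² + 1² = 64 + 1 = 65
65 → 6² + 5² = 36 + 25 = 61
61 → 6² + 1² = 36 + 1 = 37
37 → 3² + 7² = 9 + 49 = 58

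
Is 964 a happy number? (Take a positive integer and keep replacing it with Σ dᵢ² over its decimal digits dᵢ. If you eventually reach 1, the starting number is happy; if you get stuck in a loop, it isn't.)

964 → 133
133 → 19
19 → 82
82 → 68
68 → 100
100 → 1  — reached 1.

happy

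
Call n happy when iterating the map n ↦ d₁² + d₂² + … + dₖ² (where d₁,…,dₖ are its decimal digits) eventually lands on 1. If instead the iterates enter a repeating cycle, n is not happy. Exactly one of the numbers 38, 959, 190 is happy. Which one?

38: 38 → 73 → 58 → 89 → 145 → 42 → 20 → 4 → 16 → 37 → 58  — repeats 58 (not happy)
959: 959 → 187 → 114 → 18 → 65 → 61 → 37 → 58 → 89 → 145 → 42 → 20 → 4 → 16 → 37  — repeats 37 (not happy)
190: 190 → 82 → 68 → 100 → 1  — reaches 1 (happy)

190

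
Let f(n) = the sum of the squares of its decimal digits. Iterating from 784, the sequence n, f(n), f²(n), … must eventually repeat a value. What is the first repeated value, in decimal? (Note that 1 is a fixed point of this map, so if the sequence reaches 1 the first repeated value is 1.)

784 → 7² + 8² + 4² = 129
129 → 1² + 2² + 9² = 86
86 → 8² + 6² = 100
100 → 1² + 0² + 0² = 1  — reached the fixed point 1.
1 → 1, so 1 is the first repeated value.

1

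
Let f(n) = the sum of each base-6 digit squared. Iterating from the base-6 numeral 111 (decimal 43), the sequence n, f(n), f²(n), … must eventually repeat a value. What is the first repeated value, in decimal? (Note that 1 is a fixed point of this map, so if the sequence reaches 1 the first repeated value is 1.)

17

43 = (1,1,1)_6 → 3
3 = (3)_6 → 9
9 = (1,3)_6 → 10
10 = (1,4)_6 → 17
17 = (2,5)_6 → 29
29 = (4,5)_6 → 41
41 = (1,0,5)_6 → 26
26 = (4,2)_6 → 20
20 = (3,2)_6 → 13
13 = (2,1)_6 → 5
5 = (5)_6 → 25
25 = (4,1)_6 → 17  — 17 already appeared earlier.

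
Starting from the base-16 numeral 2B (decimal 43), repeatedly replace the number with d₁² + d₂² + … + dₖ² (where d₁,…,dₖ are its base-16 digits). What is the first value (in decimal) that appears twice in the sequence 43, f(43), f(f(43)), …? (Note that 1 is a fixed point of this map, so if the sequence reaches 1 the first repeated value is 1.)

43 = (2,11)_16 → 2² + 11² = 125
125 = (7,13)_16 → 7² + 13² = 218
218 = (13,10)_16 → 13² + 10² = 269
269 = (1,0,13)_16 → 1² + 0² + 13² = 170
170 = (10,10)_16 → 10² + 10² = 200
200 = (12,8)_16 → 12² + 8² = 208
208 = (13,0)_16 → 13² + 0² = 169
169 = (10,9)_16 → 10² + 9² = 181
181 = (11,5)_16 → 11² + 5² = 146
146 = (9,2)_16 → 9² + 2² = 85
85 = (5,5)_16 → 5² + 5² = 50
50 = (3,2)_16 → 3² + 2² = 13
13 = (13)_16 → 13² = 169  — 169 already appeared earlier.

169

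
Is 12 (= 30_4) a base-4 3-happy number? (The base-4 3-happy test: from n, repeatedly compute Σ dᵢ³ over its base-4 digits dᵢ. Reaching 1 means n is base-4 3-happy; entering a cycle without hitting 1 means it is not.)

12 = (3,0)_4 → 3³ + 0³ = 27 + 0 = 27
27 = (1,2,3)_4 → 1³ + 2³ + 3³ = 1 + 8 + 27 = 36
36 = (2,1,0)_4 → 2³ + 1³ + 0³ = 8 + 1 + 0 = 9
9 = (2,1)_4 → 2³ + 1³ = 8 + 1 = 9  — 9 already seen; the sequence cycles without reaching 1.

not base-4 3-happy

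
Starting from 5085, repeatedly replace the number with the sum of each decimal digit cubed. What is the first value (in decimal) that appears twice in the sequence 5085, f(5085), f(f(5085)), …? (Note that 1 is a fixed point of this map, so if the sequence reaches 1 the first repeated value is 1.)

5085 → 5³ + 0³ + 8³ + 5³ = 762
762 → 7³ + 6³ + 2³ = 567
567 → 5³ + 6³ + 7³ = 684
684 → 6³ + 8³ + 4³ = 792
792 → 7³ + 9³ + 2³ = 1080
1080 → 1³ + 0³ + 8³ + 0³ = 513
513 → 5³ + 1³ + 3³ = 153
153 → 1³ + 5³ + 3³ = 153  — 153 already appeared earlier.

153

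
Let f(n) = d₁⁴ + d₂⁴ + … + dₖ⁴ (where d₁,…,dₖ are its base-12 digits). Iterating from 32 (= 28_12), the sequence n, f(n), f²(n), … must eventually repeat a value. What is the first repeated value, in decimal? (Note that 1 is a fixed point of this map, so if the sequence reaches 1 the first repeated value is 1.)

32 = (2,8)_12 → 2⁴ + 8⁴ = 16 + 4096 = 4112
4112 = (2,4,6,8)_12 → 2⁴ + 4⁴ + 6⁴ + 8⁴ = 16 + 256 + 1296 + 4096 = 5664
5664 = (3,3,4,0)_12 → 3⁴ + 3⁴ + 4⁴ + 0⁴ = 81 + 81 + 256 + 0 = 418
418 = (2,10,10)_12 → 2⁴ + 10⁴ + 10⁴ = 16 + 10000 + 10000 = 20016
20016 = (11,7,0,0)_12 → 11⁴ + 7⁴ + 0⁴ + 0⁴ = 14641 + 2401 + 0 + 0 = 17042
17042 = (9,10,4,2)_12 → 9⁴ + 10⁴ + 4⁴ + 2⁴ = 6561 + 10000 + 256 + 16 = 16833
16833 = (9,8,10,9)_12 → 9⁴ + 8⁴ + 10⁴ + 9⁴ = 6561 + 4096 + 10000 + 6561 = 27218
27218 = (1,3,9,0,2)_12 → 1⁴ + 3⁴ + 9⁴ + 0⁴ + 2⁴ = 1 + 81 + 6561 + 0 + 16 = 6659
6659 = (3,10,2,11)_12 → 3⁴ + 10⁴ + 2⁴ + 11⁴ = 81 + 10000 + 16 + 14641 = 24738
24738 = (1,2,3,9,6)_12 → 1⁴ + 2⁴ + 3⁴ + 9⁴ + 6⁴ = 1 + 16 + 81 + 6561 + 1296 = 7955
7955 = (4,7,2,11)_12 → 4⁴ + 7⁴ + 2⁴ + 11⁴ = 256 + 2401 + 16 + 14641 = 17314
17314 = (10,0,2,10)_12 → 10⁴ + 0⁴ + 2⁴ + 10⁴ = 10000 + 0 + 16 + 10000 = 20016  — 20016 already appeared earlier.

20016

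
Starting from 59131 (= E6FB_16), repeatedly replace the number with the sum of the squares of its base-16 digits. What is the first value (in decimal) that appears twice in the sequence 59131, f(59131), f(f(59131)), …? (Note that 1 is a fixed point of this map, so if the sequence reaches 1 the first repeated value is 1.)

59131 = (14,6,15,11)_16 → 14² + 6² + 15² + 11² = 196 + 36 + 225 + 121 = 578
578 = (2,4,2)_16 → 2² + 4² + 2² = 4 + 16 + 4 = 24
24 = (1,8)_16 → 1² + 8² = 1 + 64 = 65
65 = (4,1)_16 → 4² + 1² = 16 + 1 = 17
17 = (1,1)_16 → 1² + 1² = 1 + 1 = 2
2 = (2)_16 → 2² = 4
4 = (4)_16 → 4² = 16
16 = (1,0)_16 → 1² + 0² = 1 + 0 = 1  — reached the fixed point 1.
1 → 1, so 1 is the first repeated value.

1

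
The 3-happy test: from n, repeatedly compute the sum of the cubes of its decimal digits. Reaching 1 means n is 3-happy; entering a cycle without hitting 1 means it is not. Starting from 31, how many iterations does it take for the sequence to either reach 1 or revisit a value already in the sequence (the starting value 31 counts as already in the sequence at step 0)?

31 → 28
28 → 520
520 → 133
133 → 55
55 → 250
250 → 133  — 133 repeats.
That took 6 steps.

6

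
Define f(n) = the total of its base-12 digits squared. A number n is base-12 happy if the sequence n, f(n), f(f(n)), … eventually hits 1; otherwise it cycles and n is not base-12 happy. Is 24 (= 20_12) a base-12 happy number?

24 = (2,0)_12 → 4
4 = (4)_12 → 16
16 = (1,4)_12 → 17
17 = (1,5)_12 → 26
26 = (2,2)_12 → 8
8 = (8)_12 → 64
64 = (5,4)_12 → 41
41 = (3,5)_12 → 34
34 = (2,10)_12 → 104
104 = (8,8)_12 → 128
128 = (10,8)_12 → 164
164 = (1,1,8)_12 → 66
66 = (5,6)_12 → 61
61 = (5,1)_12 → 26  — 26 already seen; the sequence cycles without reaching 1.

not base-12 happy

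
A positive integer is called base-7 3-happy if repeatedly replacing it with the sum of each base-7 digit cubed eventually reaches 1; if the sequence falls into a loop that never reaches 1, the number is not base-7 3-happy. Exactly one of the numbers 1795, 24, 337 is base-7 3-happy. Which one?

337

1795: 1795 → 217 → 91 → 217  — repeats 217 (not base-7 3-happy)
24: 24 → 54 → 126 → 72 → 36 → 126  — repeats 126 (not base-7 3-happy)
337: 337 → 433 → 343 → 1  — reaches 1 (base-7 3-happy)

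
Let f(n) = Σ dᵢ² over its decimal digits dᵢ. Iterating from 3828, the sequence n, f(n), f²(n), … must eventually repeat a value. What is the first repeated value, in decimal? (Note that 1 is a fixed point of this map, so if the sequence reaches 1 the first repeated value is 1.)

3828 → 3² + 8² + 2² + 8² = 141
141 → 1² + 4² + 1² = 18
18 → 1² + 8² = 65
65 → 6² + 5² = 61
61 → 6² + 1² = 37
37 → 3² + 7² = 58
58 → 5² + 8² = 89
89 → 8² + 9² = 145
145 → 1² + 4² + 5² = 42
42 → 4² + 2² = 20
20 → 2² + 0² = 4
4 → 4² = 16
16 → 1² + 6² = 37  — 37 already appeared earlier.

37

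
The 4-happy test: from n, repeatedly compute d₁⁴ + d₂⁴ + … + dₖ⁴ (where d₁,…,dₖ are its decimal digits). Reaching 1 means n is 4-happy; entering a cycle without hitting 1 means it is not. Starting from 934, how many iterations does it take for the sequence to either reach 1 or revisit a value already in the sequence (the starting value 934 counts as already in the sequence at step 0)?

934 → 6898
6898 → 16049
16049 → 8114
8114 → 4354
4354 → 1218
1218 → 4114
4114 → 514
514 → 882
882 → 8208
8208 → 8208  — 8208 repeats.
That took 10 steps.

10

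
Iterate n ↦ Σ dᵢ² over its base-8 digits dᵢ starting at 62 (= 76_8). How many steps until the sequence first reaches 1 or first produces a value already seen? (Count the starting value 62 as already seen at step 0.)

9

62 = (7,6)_8 → 85
85 = (1,2,5)_8 → 30
30 = (3,6)_8 → 45
45 = (5,5)_8 → 50
50 = (6,2)_8 → 40
40 = (5,0)_8 → 25
25 = (3,1)_8 → 10
10 = (1,2)_8 → 5
5 = (5)_8 → 25  — 25 repeats.
That took 9 steps.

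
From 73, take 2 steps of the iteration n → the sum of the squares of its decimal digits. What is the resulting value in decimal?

89

73 → 7² + 3² = 49 + 9 = 58
58 → 5² + 8² = 25 + 64 = 89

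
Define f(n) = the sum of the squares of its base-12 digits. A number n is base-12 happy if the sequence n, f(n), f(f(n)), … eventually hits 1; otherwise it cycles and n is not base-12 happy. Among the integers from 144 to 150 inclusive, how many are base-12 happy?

1

144: 144 → 1  (reaches 1)
145: 145 → 2 → 4 → 16 → 17 → 26 → 8 → 64 → 41 → 34 → 104 → 128 → 164 → 66 → 61 → 26  (repeats 26)
146: 146 → 5 → 25 → 5  (repeats 5)
147: 147 → 10 → 100 → 80 → 100  (repeats 100)
148: 148 → 17 → 26 → 8 → 64 → 41 → 34 → 104 → 128 → 164 → 66 → 61 → 26  (repeats 26)
149: 149 → 26 → 8 → 64 → 41 → 34 → 104 → 128 → 164 → 66 → 61 → 26  (repeats 26)
150: 150 → 37 → 10 → 100 → 80 → 100  (repeats 100)
base-12 happy: 144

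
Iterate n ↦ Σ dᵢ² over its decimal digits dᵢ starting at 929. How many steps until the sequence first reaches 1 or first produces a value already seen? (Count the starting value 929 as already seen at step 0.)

929 → 9² + 2² + 9² = 166
166 → 1² + 6² + 6² = 73
73 → 7² + 3² = 58
58 → 5² + 8² = 89
89 → 8² + 9² = 145
145 → 1² + 4² + 5² = 42
42 → 4² + 2² = 20
20 → 2² + 0² = 4
4 → 4² = 16
16 → 1² + 6² = 37
37 → 3² + 7² = 58  — 58 repeats.
That took 11 steps.

11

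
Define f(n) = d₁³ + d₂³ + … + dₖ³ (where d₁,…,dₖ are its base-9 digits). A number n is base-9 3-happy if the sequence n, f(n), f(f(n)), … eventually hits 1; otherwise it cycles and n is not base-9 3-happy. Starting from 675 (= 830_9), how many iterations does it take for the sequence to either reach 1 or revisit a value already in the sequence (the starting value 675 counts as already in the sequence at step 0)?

675 = (8,3,0)_9 → 539
539 = (6,5,8)_9 → 853
853 = (1,1,4,7)_9 → 409
409 = (5,0,4)_9 → 189
189 = (2,3,0)_9 → 35
35 = (3,8)_9 → 539  — 539 repeats.
That took 6 steps.

6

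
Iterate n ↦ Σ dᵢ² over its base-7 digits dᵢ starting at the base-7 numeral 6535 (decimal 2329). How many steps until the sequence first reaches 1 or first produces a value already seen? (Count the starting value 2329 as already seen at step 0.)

7

2329 = (6,5,3,5)_7 → 6² + 5² + 3² + 5² = 36 + 25 + 9 + 25 = 95
95 = (1,6,4)_7 → 1² + 6² + 4² = 1 + 36 + 16 = 53
53 = (1,0,4)_7 → 1² + 0² + 4² = 1 + 0 + 16 = 17
17 = (2,3)_7 → 2² + 3² = 4 + 9 = 13
13 = (1,6)_7 → 1² + 6² = 1 + 36 = 37
37 = (5,2)_7 → 5² + 2² = 25 + 4 = 29
29 = (4,1)_7 → 4² + 1² = 16 + 1 = 17  — 17 repeats.
That took 7 steps.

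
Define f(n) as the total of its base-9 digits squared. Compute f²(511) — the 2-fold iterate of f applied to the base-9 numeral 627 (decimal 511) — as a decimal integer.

65

511 = (6,2,7)_9 → 6² + 2² + 7² = 36 + 4 + 49 = 89
89 = (1,0,8)_9 → 1² + 0² + 8² = 1 + 0 + 64 = 65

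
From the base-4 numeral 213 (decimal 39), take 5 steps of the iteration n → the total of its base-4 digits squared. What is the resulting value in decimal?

39 = (2,1,3)_4 → 2² + 1² + 3² = 4 + 1 + 9 = 14
14 = (3,2)_4 → 3² + 2² = 9 + 4 = 13
13 = (3,1)_4 → 3² + 1² = 9 + 1 = 10
10 = (2,2)_4 → 2² + 2² = 4 + 4 = 8
8 = (2,0)_4 → 2² + 0² = 4 + 0 = 4

4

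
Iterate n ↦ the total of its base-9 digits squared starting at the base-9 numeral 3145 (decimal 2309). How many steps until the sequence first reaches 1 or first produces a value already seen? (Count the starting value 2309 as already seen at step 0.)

8

2309 = (3,1,4,5)_9 → 3² + 1² + 4² + 5² = 9 + 1 + 16 + 25 = 51
51 = (5,6)_9 → 5² + 6² = 25 + 36 = 61
61 = (6,7)_9 → 6² + 7² = 36 + 49 = 85
85 = (1,0,4)_9 → 1² + 0² + 4² = 1 + 0 + 16 = 17
17 = (1,8)_9 → 1² + 8² = 1 + 64 = 65
65 = (7,2)_9 → 7² + 2² = 49 + 4 = 53
53 = (5,8)_9 → 5² + 8² = 25 + 64 = 89
89 = (1,0,8)_9 → 1² + 0² + 8² = 1 + 0 + 64 = 65  — 65 repeats.
That took 8 steps.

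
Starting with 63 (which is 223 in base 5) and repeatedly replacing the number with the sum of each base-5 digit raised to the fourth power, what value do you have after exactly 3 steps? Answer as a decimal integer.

353

63 = (2,2,3)_5 → 2⁴ + 2⁴ + 3⁴ = 113
113 = (4,2,3)_5 → 4⁴ + 2⁴ + 3⁴ = 353
353 = (2,4,0,3)_5 → 2⁴ + 4⁴ + 0⁴ + 3⁴ = 353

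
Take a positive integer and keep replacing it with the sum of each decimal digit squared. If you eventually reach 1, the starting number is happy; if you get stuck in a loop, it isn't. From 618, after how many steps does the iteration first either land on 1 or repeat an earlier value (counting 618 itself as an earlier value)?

11

618 → 6² + 1² + 8² = 36 + 1 + 64 = 101
101 → 1² + 0² + 1² = 1 + 0 + 1 = 2
2 → 2² = 4
4 → 4² = 16
16 → 1² + 6² = 1 + 36 = 37
37 → 3² + 7² = 9 + 49 = 58
58 → 5² + 8² = 25 + 64 = 89
89 → 8² + 9² = 64 + 81 = 145
145 → 1² + 4² + 5² = 1 + 16 + 25 = 42
42 → 4² + 2² = 16 + 4 = 20
20 → 2² + 0² = 4 + 0 = 4  — 4 repeats.
That took 11 steps.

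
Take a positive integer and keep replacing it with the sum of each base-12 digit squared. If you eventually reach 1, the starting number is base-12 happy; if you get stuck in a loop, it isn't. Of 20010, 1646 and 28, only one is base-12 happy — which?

20010: 20010 → 314 → 12 → 1  — reaches 1 (base-12 happy)
1646: 1646 → 150 → 37 → 10 → 100 → 80 → 100  — repeats 100 (not base-12 happy)
28: 28 → 20 → 65 → 50 → 20  — repeats 20 (not base-12 happy)

20010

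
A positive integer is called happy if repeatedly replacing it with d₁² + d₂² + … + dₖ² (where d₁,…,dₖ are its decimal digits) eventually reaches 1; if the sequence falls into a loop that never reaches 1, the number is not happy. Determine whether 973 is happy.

973 → 9² + 7² + 3² = 81 + 49 + 9 = 139
139 → 1² + 3² + 9² = 1 + 9 + 81 = 91
91 → 9² + 1² = 81 + 1 = 82
82 → 8² + 2² = 64 + 4 = 68
68 → 6² + 8² = 36 + 64 = 100
100 → 1² + 0² + 0² = 1 + 0 + 0 = 1  — reached 1.

happy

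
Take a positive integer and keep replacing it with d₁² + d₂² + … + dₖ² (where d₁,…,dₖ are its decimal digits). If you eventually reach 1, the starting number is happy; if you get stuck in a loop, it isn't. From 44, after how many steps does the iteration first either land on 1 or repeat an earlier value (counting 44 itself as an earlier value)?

4

44 → 4² + 4² = 32
32 → 3² + 2² = 13
13 → 1² + 3² = 10
10 → 1² + 0² = 1  — reached 1.
That took 4 steps.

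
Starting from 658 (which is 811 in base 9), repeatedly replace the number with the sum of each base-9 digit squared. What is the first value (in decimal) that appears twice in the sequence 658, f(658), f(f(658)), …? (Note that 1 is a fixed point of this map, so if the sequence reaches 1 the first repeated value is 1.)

74

658 = (8,1,1)_9 → 8² + 1² + 1² = 66
66 = (7,3)_9 → 7² + 3² = 58
58 = (6,4)_9 → 6² + 4² = 52
52 = (5,7)_9 → 5² + 7² = 74
74 = (8,2)_9 → 8² + 2² = 68
68 = (7,5)_9 → 7² + 5² = 74  — 74 already appeared earlier.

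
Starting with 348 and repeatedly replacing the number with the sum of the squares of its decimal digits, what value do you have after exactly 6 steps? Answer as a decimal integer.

348 → 3² + 4² + 8² = 89
89 → 8² + 9² = 145
145 → 1² + 4² + 5² = 42
42 → 4² + 2² = 20
20 → 2² + 0² = 4
4 → 4² = 16

16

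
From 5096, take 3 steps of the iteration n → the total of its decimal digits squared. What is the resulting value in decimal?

5

5096 → 5² + 0² + 9² + 6² = 25 + 0 + 81 + 36 = 142
142 → 1² + 4² + 2² = 1 + 16 + 4 = 21
21 → 2² + 1² = 4 + 1 = 5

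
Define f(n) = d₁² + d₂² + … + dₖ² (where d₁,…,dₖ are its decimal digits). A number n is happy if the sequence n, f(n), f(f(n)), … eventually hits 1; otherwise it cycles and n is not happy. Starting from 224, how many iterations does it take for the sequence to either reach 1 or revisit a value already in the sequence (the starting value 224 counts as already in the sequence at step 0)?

10

224 → 2² + 2² + 4² = 4 + 4 + 16 = 24
24 → 2² + 4² = 4 + 16 = 20
20 → 2² + 0² = 4 + 0 = 4
4 → 4² = 16
16 → 1² + 6² = 1 + 36 = 37
37 → 3² + 7² = 9 + 49 = 58
58 → 5² + 8² = 25 + 64 = 89
89 → 8² + 9² = 64 + 81 = 145
145 → 1² + 4² + 5² = 1 + 16 + 25 = 42
42 → 4² + 2² = 16 + 4 = 20  — 20 repeats.
That took 10 steps.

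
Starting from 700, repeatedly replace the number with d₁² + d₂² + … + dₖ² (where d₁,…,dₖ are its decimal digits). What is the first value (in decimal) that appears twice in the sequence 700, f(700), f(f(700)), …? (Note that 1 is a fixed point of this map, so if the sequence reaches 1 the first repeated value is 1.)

1

700 → 7² + 0² + 0² = 49
49 → 4² + 9² = 97
97 → 9² + 7² = 130
130 → 1² + 3² + 0² = 10
10 → 1² + 0² = 1  — reached the fixed point 1.
1 → 1, so 1 is the first repeated value.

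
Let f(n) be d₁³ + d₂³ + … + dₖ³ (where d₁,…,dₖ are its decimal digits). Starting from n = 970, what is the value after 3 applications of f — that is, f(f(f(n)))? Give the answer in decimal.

970 → 9³ + 7³ + 0³ = 1072
1072 → 1³ + 0³ + 7³ + 2³ = 352
352 → 3³ + 5³ + 2³ = 160

160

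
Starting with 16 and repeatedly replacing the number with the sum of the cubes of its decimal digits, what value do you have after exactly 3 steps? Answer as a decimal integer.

16 → 217
217 → 352
352 → 160

160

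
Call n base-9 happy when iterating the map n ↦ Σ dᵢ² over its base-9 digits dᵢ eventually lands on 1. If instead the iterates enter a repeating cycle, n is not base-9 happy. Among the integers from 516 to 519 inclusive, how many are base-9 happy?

1

516: 516 → 54 → 36 → 16 → 50 → 50  (repeats 50)
517: 517 → 61 → 85 → 17 → 65 → 53 → 89 → 65  (repeats 65)
518: 518 → 70 → 98 → 66 → 58 → 52 → 74 → 68 → 74  (repeats 74)
519: 519 → 81 → 1  (reaches 1)
base-9 happy: 519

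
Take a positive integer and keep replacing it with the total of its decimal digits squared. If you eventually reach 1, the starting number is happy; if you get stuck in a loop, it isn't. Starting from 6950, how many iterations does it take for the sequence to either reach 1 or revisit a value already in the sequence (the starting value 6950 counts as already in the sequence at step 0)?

6950 → 6² + 9² + 5² + 0² = 142
142 → 1² + 4² + 2² = 21
21 → 2² + 1² = 5
5 → 5² = 25
25 → 2² + 5² = 29
29 → 2² + 9² = 85
85 → 8² + 5² = 89
89 → 8² + 9² = 145
145 → 1² + 4² + 5² = 42
42 → 4² + 2² = 20
20 → 2² + 0² = 4
4 → 4² = 16
16 → 1² + 6² = 37
37 → 3² + 7² = 58
58 → 5² + 8² = 89  — 89 repeats.
That took 15 steps.

15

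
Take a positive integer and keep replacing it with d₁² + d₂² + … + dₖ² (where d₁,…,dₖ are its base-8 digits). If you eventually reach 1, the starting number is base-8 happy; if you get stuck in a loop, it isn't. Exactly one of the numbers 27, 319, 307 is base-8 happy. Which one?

27: 27 → 18 → 8 → 1  — reaches 1 (base-8 happy)
319: 319 → 114 → 41 → 26 → 13 → 26  — repeats 26 (not base-8 happy)
307: 307 → 61 → 74 → 6 → 36 → 32 → 16 → 4 → 16  — repeats 16 (not base-8 happy)

27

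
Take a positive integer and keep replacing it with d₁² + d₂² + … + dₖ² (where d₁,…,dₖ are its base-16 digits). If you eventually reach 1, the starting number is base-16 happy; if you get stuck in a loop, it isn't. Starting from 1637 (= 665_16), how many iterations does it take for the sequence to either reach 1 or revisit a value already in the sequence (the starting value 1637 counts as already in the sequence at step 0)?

1637 = (6,6,5)_16 → 97
97 = (6,1)_16 → 37
37 = (2,5)_16 → 29
29 = (1,13)_16 → 170
170 = (10,10)_16 → 200
200 = (12,8)_16 → 208
208 = (13,0)_16 → 169
169 = (10,9)_16 → 181
181 = (11,5)_16 → 146
146 = (9,2)_16 → 85
85 = (5,5)_16 → 50
50 = (3,2)_16 → 13
13 = (13)_16 → 169  — 169 repeats.
That took 13 steps.

13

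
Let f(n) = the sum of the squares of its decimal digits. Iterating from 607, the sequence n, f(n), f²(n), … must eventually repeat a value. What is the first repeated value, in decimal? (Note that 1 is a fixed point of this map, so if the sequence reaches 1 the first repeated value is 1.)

607 → 6² + 0² + 7² = 85
85 → 8² + 5² = 89
89 → 8² + 9² = 145
145 → 1² + 4² + 5² = 42
42 → 4² + 2² = 20
20 → 2² + 0² = 4
4 → 4² = 16
16 → 1² + 6² = 37
37 → 3² + 7² = 58
58 → 5² + 8² = 89  — 89 already appeared earlier.

89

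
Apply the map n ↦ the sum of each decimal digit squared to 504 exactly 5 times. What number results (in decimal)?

29

504 → 5² + 0² + 4² = 41
41 → 4² + 1² = 17
17 → 1² + 7² = 50
50 → 5² + 0² = 25
25 → 2² + 5² = 29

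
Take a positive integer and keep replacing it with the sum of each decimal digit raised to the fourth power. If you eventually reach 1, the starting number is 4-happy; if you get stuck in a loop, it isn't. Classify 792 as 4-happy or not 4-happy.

not 4-happy

792 → 7⁴ + 9⁴ + 2⁴ = 2401 + 6561 + 16 = 8978
8978 → 8⁴ + 9⁴ + 7⁴ + 8⁴ = 4096 + 6561 + 2401 + 4096 = 17154
17154 → 1⁴ + 7⁴ + 1⁴ + 5⁴ + 4⁴ = 1 + 2401 + 1 + 625 + 256 = 3284
3284 → 3⁴ + 2⁴ + 8⁴ + 4⁴ = 81 + 16 + 4096 + 256 = 4449
4449 → 4⁴ + 4⁴ + 4⁴ + 9⁴ = 256 + 256 + 256 + 6561 = 7329
7329 → 7⁴ + 3⁴ + 2⁴ + 9⁴ = 2401 + 81 + 16 + 6561 = 9059
9059 → 9⁴ + 0⁴ + 5⁴ + 9⁴ = 6561 + 0 + 625 + 6561 = 13747
13747 → 1⁴ + 3⁴ + 7⁴ + 4⁴ + 7⁴ = 1 + 81 + 2401 + 256 + 2401 = 5140
5140 → 5⁴ + 1⁴ + 4⁴ + 0⁴ = 625 + 1 + 256 + 0 = 882
882 → 8⁴ + 8⁴ + 2⁴ = 4096 + 4096 + 16 = 8208
8208 → 8⁴ + 2⁴ + 0⁴ + 8⁴ = 4096 + 16 + 0 + 4096 = 8208  — 8208 already seen; the sequence cycles without reaching 1.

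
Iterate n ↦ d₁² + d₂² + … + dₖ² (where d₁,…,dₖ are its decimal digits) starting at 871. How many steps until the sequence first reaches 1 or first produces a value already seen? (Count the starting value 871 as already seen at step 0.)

871 → 8² + 7² + 1² = 114
114 → 1² + 1² + 4² = 18
18 → 1² + 8² = 65
65 → 6² + 5² = 61
61 → 6² + 1² = 37
37 → 3² + 7² = 58
58 → 5² + 8² = 89
89 → 8² + 9² = 145
145 → 1² + 4² + 5² = 42
42 → 4² + 2² = 20
20 → 2² + 0² = 4
4 → 4² = 16
16 → 1² + 6² = 37  — 37 repeats.
That took 13 steps.

13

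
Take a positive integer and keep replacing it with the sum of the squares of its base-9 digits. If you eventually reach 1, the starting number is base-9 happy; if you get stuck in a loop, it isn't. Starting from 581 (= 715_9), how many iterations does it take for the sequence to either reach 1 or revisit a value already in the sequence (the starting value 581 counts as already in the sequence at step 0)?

6

581 = (7,1,5)_9 → 7² + 1² + 5² = 49 + 1 + 25 = 75
75 = (8,3)_9 → 8² + 3² = 64 + 9 = 73
73 = (8,1)_9 → 8² + 1² = 64 + 1 = 65
65 = (7,2)_9 → 7² + 2² = 49 + 4 = 53
53 = (5,8)_9 → 5² + 8² = 25 + 64 = 89
89 = (1,0,8)_9 → 1² + 0² + 8² = 1 + 0 + 64 = 65  — 65 repeats.
That took 6 steps.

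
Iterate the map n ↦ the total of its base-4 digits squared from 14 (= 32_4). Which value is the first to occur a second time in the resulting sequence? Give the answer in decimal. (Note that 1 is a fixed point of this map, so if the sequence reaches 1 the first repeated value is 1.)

1

14 = (3,2)_4 → 3² + 2² = 9 + 4 = 13
13 = (3,1)_4 → 3² + 1² = 9 + 1 = 10
10 = (2,2)_4 → 2² + 2² = 4 + 4 = 8
8 = (2,0)_4 → 2² + 0² = 4 + 0 = 4
4 = (1,0)_4 → 1² + 0² = 1 + 0 = 1  — reached the fixed point 1.
1 → 1, so 1 is the first repeated value.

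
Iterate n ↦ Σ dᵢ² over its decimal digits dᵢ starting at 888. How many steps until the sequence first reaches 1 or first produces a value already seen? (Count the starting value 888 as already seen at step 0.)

888 → 192
192 → 86
86 → 100
100 → 1  — reached 1.
That took 4 steps.

4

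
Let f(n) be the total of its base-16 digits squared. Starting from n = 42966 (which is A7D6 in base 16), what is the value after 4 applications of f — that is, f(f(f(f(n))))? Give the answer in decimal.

42966 = (10,7,13,6)_16 → 354
354 = (1,6,2)_16 → 41
41 = (2,9)_16 → 85
85 = (5,5)_16 → 50

50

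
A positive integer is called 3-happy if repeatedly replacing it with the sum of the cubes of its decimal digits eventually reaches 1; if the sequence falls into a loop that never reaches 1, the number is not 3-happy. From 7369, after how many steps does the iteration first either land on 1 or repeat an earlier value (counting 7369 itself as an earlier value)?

6

7369 → 7³ + 3³ + 6³ + 9³ = 1315
1315 → 1³ + 3³ + 1³ + 5³ = 154
154 → 1³ + 5³ + 4³ = 190
190 → 1³ + 9³ + 0³ = 730
730 → 7³ + 3³ + 0³ = 370
370 → 3³ + 7³ + 0³ = 370  — 370 repeats.
That took 6 steps.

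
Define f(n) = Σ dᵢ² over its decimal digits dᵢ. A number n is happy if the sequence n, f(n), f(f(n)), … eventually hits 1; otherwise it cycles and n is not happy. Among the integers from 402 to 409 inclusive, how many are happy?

2

402: 402 → 20 → 4 → 16 → 37 → 58 → 89 → 145 → 42 → 20  (repeats 20)
403: 403 → 25 → 29 → 85 → 89 → 145 → 42 → 20 → 4 → 16 → 37 → 58 → 89  (repeats 89)
404: 404 → 32 → 13 → 10 → 1  (reaches 1)
405: 405 → 41 → 17 → 50 → 25 → 29 → 85 → 89 → 145 → 42 → 20 → 4 → 16 → 37 → 58 → 89  (repeats 89)
406: 406 → 52 → 29 → 85 → 89 → 145 → 42 → 20 → 4 → 16 → 37 → 58 → 89  (repeats 89)
407: 407 → 65 → 61 → 37 → 58 → 89 → 145 → 42 → 20 → 4 → 16 → 37  (repeats 37)
408: 408 → 80 → 64 → 52 → 29 → 85 → 89 → 145 → 42 → 20 → 4 → 16 → 37 → 58 → 89  (repeats 89)
409: 409 → 97 → 130 → 10 → 1  (reaches 1)
happy: 404, 409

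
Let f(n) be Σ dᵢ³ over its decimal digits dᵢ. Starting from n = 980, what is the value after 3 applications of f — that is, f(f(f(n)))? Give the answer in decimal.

407

980 → 9³ + 8³ + 0³ = 1241
1241 → 1³ + 2³ + 4³ + 1³ = 74
74 → 7³ + 4³ = 407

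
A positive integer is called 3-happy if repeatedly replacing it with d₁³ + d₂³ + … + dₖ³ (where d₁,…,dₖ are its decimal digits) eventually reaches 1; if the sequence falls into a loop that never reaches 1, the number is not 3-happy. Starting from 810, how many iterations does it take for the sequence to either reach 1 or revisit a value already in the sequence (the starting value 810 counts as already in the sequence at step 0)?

810 → 8³ + 1³ + 0³ = 512 + 1 + 0 = 513
513 → 5³ + 1³ + 3³ = 125 + 1 + 27 = 153
153 → 1³ + 5³ + 3³ = 1 + 125 + 27 = 153  — 153 repeats.
That took 3 steps.

3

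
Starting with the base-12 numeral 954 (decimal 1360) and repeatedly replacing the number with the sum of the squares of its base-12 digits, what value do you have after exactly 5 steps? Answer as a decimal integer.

1360 = (9,5,4)_12 → 9² + 5² + 4² = 122
122 = (10,2)_12 → 10² + 2² = 104
104 = (8,8)_12 → 8² + 8² = 128
128 = (10,8)_12 → 10² + 8² = 164
164 = (1,1,8)_12 → 1² + 1² + 8² = 66

66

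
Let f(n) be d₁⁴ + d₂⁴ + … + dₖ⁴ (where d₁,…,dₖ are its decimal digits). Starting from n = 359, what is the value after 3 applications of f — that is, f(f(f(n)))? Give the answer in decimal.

1554

359 → 3⁴ + 5⁴ + 9⁴ = 81 + 625 + 6561 = 7267
7267 → 7⁴ + 2⁴ + 6⁴ + 7⁴ = 2401 + 16 + 1296 + 2401 = 6114
6114 → 6⁴ + 1⁴ + 1⁴ + 4⁴ = 1296 + 1 + 1 + 256 = 1554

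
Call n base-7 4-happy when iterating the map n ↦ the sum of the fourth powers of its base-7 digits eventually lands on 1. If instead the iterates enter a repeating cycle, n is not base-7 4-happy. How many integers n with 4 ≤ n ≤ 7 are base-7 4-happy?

4: 4 → 256 → 882 → 272 → 2002 → 2546 → 1938 → 2258 → 1808 → 1938  (repeats 1938)
5: 5 → 625 → 1267 → 1633 → 913 → 609 → 707 → 97 → 2593 → 1459 → 963 → 1153 → 803 → 673 → 1923 → 1507 → 913  (repeats 913)
6: 6 → 1296 → 788 → 288 → 1922 → 1138 → 354 → 258 → 1922  (repeats 1922)
7: 7 → 1  (reaches 1)
base-7 4-happy: 7

1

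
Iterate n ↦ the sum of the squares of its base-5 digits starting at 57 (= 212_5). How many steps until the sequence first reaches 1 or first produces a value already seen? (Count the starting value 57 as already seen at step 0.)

4

57 = (2,1,2)_5 → 2² + 1² + 2² = 4 + 1 + 4 = 9
9 = (1,4)_5 → 1² + 4² = 1 + 16 = 17
17 = (3,2)_5 → 3² + 2² = 9 + 4 = 13
13 = (2,3)_5 → 2² + 3² = 4 + 9 = 13  — 13 repeats.
That took 4 steps.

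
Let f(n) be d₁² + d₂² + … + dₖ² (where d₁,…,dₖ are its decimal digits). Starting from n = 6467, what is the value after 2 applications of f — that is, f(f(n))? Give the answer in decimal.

59

6467 → 137
137 → 59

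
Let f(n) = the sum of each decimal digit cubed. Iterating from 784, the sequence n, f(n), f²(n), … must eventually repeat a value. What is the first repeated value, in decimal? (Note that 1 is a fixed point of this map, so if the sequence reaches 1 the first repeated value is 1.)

784 → 7³ + 8³ + 4³ = 919
919 → 9³ + 1³ + 9³ = 1459
1459 → 1³ + 4³ + 5³ + 9³ = 919  — 919 already appeared earlier.

919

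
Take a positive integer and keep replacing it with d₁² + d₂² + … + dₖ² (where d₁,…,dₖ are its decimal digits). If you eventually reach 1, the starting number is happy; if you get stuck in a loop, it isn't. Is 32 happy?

32 → 3² + 2² = 13
13 → 1² + 3² = 10
10 → 1² + 0² = 1  — reached 1.

happy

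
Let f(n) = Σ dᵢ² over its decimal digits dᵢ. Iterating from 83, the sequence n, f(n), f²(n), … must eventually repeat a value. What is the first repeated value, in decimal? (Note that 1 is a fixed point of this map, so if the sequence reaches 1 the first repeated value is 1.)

58

83 → 8² + 3² = 64 + 9 = 73
73 → 7² + 3² = 49 + 9 = 58
58 → 5² + 8² = 25 + 64 = 89
89 → 8² + 9² = 64 + 81 = 145
145 → 1² + 4² + 5² = 1 + 16 + 25 = 42
42 → 4² + 2² = 16 + 4 = 20
20 → 2² + 0² = 4 + 0 = 4
4 → 4² = 16
16 → 1² + 6² = 1 + 36 = 37
37 → 3² + 7² = 9 + 49 = 58  — 58 already appeared earlier.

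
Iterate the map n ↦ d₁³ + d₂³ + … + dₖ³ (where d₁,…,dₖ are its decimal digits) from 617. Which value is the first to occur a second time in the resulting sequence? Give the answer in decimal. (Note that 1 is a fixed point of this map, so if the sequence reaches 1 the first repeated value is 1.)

371

617 → 6³ + 1³ + 7³ = 560
560 → 5³ + 6³ + 0³ = 341
341 → 3³ + 4³ + 1³ = 92
92 → 9³ + 2³ = 737
737 → 7³ + 3³ + 7³ = 713
713 → 7³ + 1³ + 3³ = 371
371 → 3³ + 7³ + 1³ = 371  — 371 already appeared earlier.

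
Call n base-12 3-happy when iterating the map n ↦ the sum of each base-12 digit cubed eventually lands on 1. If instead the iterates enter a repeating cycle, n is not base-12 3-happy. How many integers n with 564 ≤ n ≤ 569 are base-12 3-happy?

4

564: 564 → 1358 → 862 → 2456 → 638 → 197 → 190 → 1028 → 856 → 1520 → 1728 → 1  — base-12 3-happy
565: 565 → 1359 → 881 → 342 → 288 → 8 → 512 → 755 → 1464 → 1008 → 343 → 415 → 1351 → 1136 → 1855 → 1344 → 793 → 342  — not base-12 3-happy
566: 566 → 1366 → 1854 → 1217 → 762 → 368 → 736 → 190 → 1028 → 856 → 1520 → 1728 → 1  — base-12 3-happy
567: 567 → 1385 → 1197 → 1268 → 1753 → 10 → 1000 → 1611 → 1366 → 1854 → 1217 → 762 → 368 → 736 → 190 → 1028 → 856 → 1520 → 1728 → 1  — base-12 3-happy
568: 568 → 1422 → 1945 → 219 → 244 → 577 → 65 → 250 → 1513 → 1217 → 762 → 368 → 736 → 190 → 1028 → 856 → 1520 → 1728 → 1  — base-12 3-happy
569: 569 → 1483 → 1370 → 953 → 684 → 793 → 342 → 288 → 8 → 512 → 755 → 1464 → 1008 → 343 → 415 → 1351 → 1136 → 1855 → 1344 → 793  — not base-12 3-happy
base-12 3-happy: 564, 566, 567, 568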